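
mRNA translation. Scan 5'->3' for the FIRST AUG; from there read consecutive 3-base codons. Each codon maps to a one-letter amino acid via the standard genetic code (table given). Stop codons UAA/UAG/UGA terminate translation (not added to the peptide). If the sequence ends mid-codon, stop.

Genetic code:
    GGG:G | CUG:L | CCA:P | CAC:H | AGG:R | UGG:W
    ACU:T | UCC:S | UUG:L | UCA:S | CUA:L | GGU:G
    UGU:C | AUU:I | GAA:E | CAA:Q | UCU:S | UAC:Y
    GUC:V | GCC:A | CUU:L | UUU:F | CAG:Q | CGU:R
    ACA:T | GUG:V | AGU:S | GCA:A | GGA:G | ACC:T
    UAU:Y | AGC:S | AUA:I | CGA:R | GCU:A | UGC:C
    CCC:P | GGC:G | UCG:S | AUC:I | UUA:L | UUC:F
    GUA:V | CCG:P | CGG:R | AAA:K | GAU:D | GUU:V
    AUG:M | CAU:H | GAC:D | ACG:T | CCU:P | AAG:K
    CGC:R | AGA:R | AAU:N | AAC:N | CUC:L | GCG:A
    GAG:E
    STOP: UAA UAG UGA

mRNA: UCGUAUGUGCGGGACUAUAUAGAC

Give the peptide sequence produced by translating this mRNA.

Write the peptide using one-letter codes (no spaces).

Answer: MCGTI

Derivation:
start AUG at pos 4
pos 4: AUG -> M; peptide=M
pos 7: UGC -> C; peptide=MC
pos 10: GGG -> G; peptide=MCG
pos 13: ACU -> T; peptide=MCGT
pos 16: AUA -> I; peptide=MCGTI
pos 19: UAG -> STOP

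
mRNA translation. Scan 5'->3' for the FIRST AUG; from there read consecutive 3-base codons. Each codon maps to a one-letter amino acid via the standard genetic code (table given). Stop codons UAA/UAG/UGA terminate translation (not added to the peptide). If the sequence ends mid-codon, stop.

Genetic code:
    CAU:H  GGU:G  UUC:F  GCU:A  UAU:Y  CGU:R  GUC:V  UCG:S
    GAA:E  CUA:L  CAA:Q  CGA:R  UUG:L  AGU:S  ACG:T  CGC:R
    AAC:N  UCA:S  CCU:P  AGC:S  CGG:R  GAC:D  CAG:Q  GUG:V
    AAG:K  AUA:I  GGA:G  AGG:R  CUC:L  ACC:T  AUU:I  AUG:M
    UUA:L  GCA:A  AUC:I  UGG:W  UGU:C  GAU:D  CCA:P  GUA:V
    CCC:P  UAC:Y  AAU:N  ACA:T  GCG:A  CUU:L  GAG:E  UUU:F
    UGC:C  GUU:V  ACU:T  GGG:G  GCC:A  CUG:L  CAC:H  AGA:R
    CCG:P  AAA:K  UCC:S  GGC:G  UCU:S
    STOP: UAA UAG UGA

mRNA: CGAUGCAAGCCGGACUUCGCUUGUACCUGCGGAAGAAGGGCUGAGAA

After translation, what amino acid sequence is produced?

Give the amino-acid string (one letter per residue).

start AUG at pos 2
pos 2: AUG -> M; peptide=M
pos 5: CAA -> Q; peptide=MQ
pos 8: GCC -> A; peptide=MQA
pos 11: GGA -> G; peptide=MQAG
pos 14: CUU -> L; peptide=MQAGL
pos 17: CGC -> R; peptide=MQAGLR
pos 20: UUG -> L; peptide=MQAGLRL
pos 23: UAC -> Y; peptide=MQAGLRLY
pos 26: CUG -> L; peptide=MQAGLRLYL
pos 29: CGG -> R; peptide=MQAGLRLYLR
pos 32: AAG -> K; peptide=MQAGLRLYLRK
pos 35: AAG -> K; peptide=MQAGLRLYLRKK
pos 38: GGC -> G; peptide=MQAGLRLYLRKKG
pos 41: UGA -> STOP

Answer: MQAGLRLYLRKKG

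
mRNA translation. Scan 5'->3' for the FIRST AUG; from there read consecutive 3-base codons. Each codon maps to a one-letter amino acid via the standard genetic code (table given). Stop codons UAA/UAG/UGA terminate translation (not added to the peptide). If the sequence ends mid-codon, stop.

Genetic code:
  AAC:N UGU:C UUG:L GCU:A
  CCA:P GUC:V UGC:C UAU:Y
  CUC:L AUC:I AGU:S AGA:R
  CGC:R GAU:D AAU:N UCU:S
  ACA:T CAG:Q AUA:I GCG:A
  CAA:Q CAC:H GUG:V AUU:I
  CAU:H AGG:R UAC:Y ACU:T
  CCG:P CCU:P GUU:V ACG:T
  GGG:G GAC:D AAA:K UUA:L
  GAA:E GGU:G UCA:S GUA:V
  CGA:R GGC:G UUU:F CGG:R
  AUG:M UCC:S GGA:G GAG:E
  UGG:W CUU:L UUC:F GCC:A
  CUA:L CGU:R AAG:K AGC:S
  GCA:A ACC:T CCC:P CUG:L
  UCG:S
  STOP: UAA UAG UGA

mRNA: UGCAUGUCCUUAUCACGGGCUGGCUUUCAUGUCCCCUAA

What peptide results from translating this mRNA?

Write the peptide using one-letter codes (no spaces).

start AUG at pos 3
pos 3: AUG -> M; peptide=M
pos 6: UCC -> S; peptide=MS
pos 9: UUA -> L; peptide=MSL
pos 12: UCA -> S; peptide=MSLS
pos 15: CGG -> R; peptide=MSLSR
pos 18: GCU -> A; peptide=MSLSRA
pos 21: GGC -> G; peptide=MSLSRAG
pos 24: UUU -> F; peptide=MSLSRAGF
pos 27: CAU -> H; peptide=MSLSRAGFH
pos 30: GUC -> V; peptide=MSLSRAGFHV
pos 33: CCC -> P; peptide=MSLSRAGFHVP
pos 36: UAA -> STOP

Answer: MSLSRAGFHVP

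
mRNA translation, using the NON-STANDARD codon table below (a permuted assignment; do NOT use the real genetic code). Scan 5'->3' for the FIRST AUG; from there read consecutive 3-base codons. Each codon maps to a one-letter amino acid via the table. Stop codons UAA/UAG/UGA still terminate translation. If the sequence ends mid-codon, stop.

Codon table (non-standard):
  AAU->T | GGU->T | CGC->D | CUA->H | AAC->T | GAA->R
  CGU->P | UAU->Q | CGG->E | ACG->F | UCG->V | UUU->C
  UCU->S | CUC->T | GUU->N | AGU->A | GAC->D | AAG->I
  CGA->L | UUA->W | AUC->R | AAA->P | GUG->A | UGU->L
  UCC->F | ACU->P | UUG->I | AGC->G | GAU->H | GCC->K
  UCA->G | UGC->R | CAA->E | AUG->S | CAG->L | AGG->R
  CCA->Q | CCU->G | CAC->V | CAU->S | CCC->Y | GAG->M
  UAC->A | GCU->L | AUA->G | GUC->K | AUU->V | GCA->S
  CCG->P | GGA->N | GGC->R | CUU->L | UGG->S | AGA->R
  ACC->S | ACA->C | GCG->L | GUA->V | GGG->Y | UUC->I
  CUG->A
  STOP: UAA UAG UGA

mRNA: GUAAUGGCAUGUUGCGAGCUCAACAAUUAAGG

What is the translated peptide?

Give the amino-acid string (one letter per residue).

Answer: SSLRMTTT

Derivation:
start AUG at pos 3
pos 3: AUG -> S; peptide=S
pos 6: GCA -> S; peptide=SS
pos 9: UGU -> L; peptide=SSL
pos 12: UGC -> R; peptide=SSLR
pos 15: GAG -> M; peptide=SSLRM
pos 18: CUC -> T; peptide=SSLRMT
pos 21: AAC -> T; peptide=SSLRMTT
pos 24: AAU -> T; peptide=SSLRMTTT
pos 27: UAA -> STOP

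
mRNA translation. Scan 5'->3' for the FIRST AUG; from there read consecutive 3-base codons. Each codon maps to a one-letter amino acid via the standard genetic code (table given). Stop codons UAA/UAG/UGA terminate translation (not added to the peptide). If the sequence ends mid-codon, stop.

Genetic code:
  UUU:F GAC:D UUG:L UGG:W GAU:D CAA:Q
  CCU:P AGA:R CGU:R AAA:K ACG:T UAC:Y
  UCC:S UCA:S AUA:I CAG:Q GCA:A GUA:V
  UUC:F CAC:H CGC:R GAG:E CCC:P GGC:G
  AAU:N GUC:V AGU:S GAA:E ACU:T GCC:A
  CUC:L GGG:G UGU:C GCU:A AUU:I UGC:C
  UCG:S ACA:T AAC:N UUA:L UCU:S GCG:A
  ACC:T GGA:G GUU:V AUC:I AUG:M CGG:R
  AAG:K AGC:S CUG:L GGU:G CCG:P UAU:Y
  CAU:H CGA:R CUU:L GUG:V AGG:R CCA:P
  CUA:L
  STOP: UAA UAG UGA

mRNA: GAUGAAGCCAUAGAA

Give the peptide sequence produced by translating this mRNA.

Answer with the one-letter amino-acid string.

start AUG at pos 1
pos 1: AUG -> M; peptide=M
pos 4: AAG -> K; peptide=MK
pos 7: CCA -> P; peptide=MKP
pos 10: UAG -> STOP

Answer: MKP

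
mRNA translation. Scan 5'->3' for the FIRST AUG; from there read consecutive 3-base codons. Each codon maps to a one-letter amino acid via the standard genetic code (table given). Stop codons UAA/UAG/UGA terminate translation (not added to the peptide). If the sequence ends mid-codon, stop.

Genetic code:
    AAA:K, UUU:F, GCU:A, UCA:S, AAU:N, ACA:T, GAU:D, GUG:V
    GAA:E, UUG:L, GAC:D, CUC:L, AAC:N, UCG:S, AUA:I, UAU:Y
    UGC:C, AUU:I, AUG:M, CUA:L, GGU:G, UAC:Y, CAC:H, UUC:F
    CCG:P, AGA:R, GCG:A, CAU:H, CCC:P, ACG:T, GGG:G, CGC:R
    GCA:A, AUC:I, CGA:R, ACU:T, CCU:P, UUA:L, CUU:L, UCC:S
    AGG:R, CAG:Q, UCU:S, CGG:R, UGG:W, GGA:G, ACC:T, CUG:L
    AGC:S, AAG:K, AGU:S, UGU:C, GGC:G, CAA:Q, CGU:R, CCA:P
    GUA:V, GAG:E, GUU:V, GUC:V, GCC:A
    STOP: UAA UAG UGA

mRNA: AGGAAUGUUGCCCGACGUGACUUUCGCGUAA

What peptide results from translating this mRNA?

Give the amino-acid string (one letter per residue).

Answer: MLPDVTFA

Derivation:
start AUG at pos 4
pos 4: AUG -> M; peptide=M
pos 7: UUG -> L; peptide=ML
pos 10: CCC -> P; peptide=MLP
pos 13: GAC -> D; peptide=MLPD
pos 16: GUG -> V; peptide=MLPDV
pos 19: ACU -> T; peptide=MLPDVT
pos 22: UUC -> F; peptide=MLPDVTF
pos 25: GCG -> A; peptide=MLPDVTFA
pos 28: UAA -> STOP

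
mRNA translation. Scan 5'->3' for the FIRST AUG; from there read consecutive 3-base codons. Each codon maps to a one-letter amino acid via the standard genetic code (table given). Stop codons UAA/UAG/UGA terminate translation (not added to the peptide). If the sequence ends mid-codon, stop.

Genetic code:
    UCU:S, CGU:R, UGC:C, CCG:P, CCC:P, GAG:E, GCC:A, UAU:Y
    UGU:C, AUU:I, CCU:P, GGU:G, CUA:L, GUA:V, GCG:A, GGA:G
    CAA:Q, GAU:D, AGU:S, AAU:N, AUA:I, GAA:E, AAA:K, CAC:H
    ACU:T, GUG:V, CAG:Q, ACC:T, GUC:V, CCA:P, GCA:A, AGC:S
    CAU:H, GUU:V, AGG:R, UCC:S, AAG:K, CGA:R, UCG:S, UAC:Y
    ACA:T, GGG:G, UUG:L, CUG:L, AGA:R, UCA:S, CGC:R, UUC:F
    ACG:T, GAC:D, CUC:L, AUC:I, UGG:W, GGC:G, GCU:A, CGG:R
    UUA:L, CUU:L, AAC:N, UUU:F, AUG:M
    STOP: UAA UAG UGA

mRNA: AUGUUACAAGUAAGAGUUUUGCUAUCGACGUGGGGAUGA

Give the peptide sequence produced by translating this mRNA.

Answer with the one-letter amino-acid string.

Answer: MLQVRVLLSTWG

Derivation:
start AUG at pos 0
pos 0: AUG -> M; peptide=M
pos 3: UUA -> L; peptide=ML
pos 6: CAA -> Q; peptide=MLQ
pos 9: GUA -> V; peptide=MLQV
pos 12: AGA -> R; peptide=MLQVR
pos 15: GUU -> V; peptide=MLQVRV
pos 18: UUG -> L; peptide=MLQVRVL
pos 21: CUA -> L; peptide=MLQVRVLL
pos 24: UCG -> S; peptide=MLQVRVLLS
pos 27: ACG -> T; peptide=MLQVRVLLST
pos 30: UGG -> W; peptide=MLQVRVLLSTW
pos 33: GGA -> G; peptide=MLQVRVLLSTWG
pos 36: UGA -> STOP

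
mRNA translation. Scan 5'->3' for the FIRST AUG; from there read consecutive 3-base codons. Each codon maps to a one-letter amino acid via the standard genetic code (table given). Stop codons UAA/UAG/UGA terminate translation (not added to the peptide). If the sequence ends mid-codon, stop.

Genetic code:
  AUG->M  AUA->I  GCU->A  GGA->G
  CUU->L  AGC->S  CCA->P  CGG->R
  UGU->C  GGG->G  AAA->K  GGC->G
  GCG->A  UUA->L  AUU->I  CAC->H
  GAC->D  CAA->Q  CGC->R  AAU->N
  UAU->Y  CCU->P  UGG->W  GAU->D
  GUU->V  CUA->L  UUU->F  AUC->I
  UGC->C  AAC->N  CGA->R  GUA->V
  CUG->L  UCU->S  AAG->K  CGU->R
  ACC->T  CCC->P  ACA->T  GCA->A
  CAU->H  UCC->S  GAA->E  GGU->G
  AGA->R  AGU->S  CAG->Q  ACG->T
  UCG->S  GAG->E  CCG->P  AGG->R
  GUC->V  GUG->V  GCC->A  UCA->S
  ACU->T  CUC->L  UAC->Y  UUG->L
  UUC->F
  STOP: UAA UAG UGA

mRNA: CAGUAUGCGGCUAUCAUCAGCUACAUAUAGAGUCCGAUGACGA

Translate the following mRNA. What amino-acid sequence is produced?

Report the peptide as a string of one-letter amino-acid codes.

start AUG at pos 4
pos 4: AUG -> M; peptide=M
pos 7: CGG -> R; peptide=MR
pos 10: CUA -> L; peptide=MRL
pos 13: UCA -> S; peptide=MRLS
pos 16: UCA -> S; peptide=MRLSS
pos 19: GCU -> A; peptide=MRLSSA
pos 22: ACA -> T; peptide=MRLSSAT
pos 25: UAU -> Y; peptide=MRLSSATY
pos 28: AGA -> R; peptide=MRLSSATYR
pos 31: GUC -> V; peptide=MRLSSATYRV
pos 34: CGA -> R; peptide=MRLSSATYRVR
pos 37: UGA -> STOP

Answer: MRLSSATYRVR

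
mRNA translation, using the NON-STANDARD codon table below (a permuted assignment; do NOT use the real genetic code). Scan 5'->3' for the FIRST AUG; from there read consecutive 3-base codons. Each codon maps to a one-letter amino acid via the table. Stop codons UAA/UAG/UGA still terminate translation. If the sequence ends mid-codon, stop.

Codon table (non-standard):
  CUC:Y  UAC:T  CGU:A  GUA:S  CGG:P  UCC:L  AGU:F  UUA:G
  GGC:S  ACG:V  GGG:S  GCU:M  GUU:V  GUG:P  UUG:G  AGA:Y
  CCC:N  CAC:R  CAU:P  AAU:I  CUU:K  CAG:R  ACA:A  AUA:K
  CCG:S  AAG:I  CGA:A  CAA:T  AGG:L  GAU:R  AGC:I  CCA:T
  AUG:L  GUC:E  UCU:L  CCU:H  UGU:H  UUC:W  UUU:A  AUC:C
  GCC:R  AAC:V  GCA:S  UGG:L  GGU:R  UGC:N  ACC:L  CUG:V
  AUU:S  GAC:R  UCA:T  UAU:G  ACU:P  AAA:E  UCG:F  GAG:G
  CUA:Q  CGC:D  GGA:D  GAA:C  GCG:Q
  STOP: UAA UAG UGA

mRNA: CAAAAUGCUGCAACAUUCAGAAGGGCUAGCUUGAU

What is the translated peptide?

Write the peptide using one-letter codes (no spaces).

start AUG at pos 4
pos 4: AUG -> L; peptide=L
pos 7: CUG -> V; peptide=LV
pos 10: CAA -> T; peptide=LVT
pos 13: CAU -> P; peptide=LVTP
pos 16: UCA -> T; peptide=LVTPT
pos 19: GAA -> C; peptide=LVTPTC
pos 22: GGG -> S; peptide=LVTPTCS
pos 25: CUA -> Q; peptide=LVTPTCSQ
pos 28: GCU -> M; peptide=LVTPTCSQM
pos 31: UGA -> STOP

Answer: LVTPTCSQM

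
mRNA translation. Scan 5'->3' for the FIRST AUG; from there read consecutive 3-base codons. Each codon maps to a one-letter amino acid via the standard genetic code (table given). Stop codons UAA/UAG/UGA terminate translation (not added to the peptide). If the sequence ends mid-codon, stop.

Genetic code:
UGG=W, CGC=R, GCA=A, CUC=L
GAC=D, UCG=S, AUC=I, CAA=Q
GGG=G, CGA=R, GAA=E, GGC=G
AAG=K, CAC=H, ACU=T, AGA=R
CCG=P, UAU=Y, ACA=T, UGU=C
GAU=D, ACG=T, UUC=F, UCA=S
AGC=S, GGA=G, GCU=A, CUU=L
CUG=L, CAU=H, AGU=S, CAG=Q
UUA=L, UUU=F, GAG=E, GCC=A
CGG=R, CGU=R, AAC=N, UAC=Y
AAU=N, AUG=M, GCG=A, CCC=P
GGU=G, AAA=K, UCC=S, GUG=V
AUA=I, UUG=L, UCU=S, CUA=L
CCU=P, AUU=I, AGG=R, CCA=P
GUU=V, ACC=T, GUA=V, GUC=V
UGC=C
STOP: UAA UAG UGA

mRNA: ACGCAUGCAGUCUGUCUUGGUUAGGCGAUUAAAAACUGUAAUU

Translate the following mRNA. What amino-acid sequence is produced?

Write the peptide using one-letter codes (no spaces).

Answer: MQSVLVRRLKTVI

Derivation:
start AUG at pos 4
pos 4: AUG -> M; peptide=M
pos 7: CAG -> Q; peptide=MQ
pos 10: UCU -> S; peptide=MQS
pos 13: GUC -> V; peptide=MQSV
pos 16: UUG -> L; peptide=MQSVL
pos 19: GUU -> V; peptide=MQSVLV
pos 22: AGG -> R; peptide=MQSVLVR
pos 25: CGA -> R; peptide=MQSVLVRR
pos 28: UUA -> L; peptide=MQSVLVRRL
pos 31: AAA -> K; peptide=MQSVLVRRLK
pos 34: ACU -> T; peptide=MQSVLVRRLKT
pos 37: GUA -> V; peptide=MQSVLVRRLKTV
pos 40: AUU -> I; peptide=MQSVLVRRLKTVI
pos 43: only 0 nt remain (<3), stop (end of mRNA)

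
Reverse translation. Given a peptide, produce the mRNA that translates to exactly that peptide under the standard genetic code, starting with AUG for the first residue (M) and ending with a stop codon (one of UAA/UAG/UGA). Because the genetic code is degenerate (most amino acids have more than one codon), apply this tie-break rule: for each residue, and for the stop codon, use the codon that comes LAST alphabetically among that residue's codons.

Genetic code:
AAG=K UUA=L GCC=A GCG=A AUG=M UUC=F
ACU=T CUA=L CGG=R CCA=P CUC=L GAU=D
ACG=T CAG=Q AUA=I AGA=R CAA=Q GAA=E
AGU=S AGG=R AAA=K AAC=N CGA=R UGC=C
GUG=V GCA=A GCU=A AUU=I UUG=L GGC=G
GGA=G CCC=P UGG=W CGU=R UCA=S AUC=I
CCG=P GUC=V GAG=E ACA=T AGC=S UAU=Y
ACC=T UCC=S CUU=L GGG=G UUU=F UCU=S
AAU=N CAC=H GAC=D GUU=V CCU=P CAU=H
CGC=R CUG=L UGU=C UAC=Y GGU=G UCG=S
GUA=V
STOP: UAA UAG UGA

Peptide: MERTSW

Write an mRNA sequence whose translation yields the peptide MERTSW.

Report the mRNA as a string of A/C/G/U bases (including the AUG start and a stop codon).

Answer: mRNA: AUGGAGCGUACUUCUUGGUGA

Derivation:
residue 1: M -> AUG (start codon)
residue 2: E codons sorted = GAA,GAG -> pick last = GAG
residue 3: R codons sorted = AGA,AGG,CGA,CGC,CGG,CGU -> pick last = CGU
residue 4: T codons sorted = ACA,ACC,ACG,ACU -> pick last = ACU
residue 5: S codons sorted = AGC,AGU,UCA,UCC,UCG,UCU -> pick last = UCU
residue 6: W -> UGG (only codon)
terminator: stop codons sorted = UAA,UAG,UGA -> pick last = UGA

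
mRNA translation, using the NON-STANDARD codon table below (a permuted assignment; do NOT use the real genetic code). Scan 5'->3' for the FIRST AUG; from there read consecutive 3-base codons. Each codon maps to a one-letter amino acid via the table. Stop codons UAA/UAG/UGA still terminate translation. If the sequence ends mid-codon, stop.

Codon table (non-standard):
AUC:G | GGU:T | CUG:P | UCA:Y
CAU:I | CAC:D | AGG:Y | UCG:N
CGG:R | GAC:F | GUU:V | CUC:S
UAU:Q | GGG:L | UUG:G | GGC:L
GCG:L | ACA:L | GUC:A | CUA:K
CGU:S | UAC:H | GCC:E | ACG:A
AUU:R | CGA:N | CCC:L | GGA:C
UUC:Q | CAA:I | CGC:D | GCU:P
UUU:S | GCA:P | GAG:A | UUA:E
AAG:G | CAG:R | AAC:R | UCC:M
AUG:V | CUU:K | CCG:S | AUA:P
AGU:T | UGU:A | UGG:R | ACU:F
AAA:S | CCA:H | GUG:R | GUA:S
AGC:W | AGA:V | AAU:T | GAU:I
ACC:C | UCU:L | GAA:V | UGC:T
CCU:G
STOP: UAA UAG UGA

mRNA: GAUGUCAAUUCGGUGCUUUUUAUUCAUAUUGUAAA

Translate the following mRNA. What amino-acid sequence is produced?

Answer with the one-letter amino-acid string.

Answer: VYRRTSEQPG

Derivation:
start AUG at pos 1
pos 1: AUG -> V; peptide=V
pos 4: UCA -> Y; peptide=VY
pos 7: AUU -> R; peptide=VYR
pos 10: CGG -> R; peptide=VYRR
pos 13: UGC -> T; peptide=VYRRT
pos 16: UUU -> S; peptide=VYRRTS
pos 19: UUA -> E; peptide=VYRRTSE
pos 22: UUC -> Q; peptide=VYRRTSEQ
pos 25: AUA -> P; peptide=VYRRTSEQP
pos 28: UUG -> G; peptide=VYRRTSEQPG
pos 31: UAA -> STOP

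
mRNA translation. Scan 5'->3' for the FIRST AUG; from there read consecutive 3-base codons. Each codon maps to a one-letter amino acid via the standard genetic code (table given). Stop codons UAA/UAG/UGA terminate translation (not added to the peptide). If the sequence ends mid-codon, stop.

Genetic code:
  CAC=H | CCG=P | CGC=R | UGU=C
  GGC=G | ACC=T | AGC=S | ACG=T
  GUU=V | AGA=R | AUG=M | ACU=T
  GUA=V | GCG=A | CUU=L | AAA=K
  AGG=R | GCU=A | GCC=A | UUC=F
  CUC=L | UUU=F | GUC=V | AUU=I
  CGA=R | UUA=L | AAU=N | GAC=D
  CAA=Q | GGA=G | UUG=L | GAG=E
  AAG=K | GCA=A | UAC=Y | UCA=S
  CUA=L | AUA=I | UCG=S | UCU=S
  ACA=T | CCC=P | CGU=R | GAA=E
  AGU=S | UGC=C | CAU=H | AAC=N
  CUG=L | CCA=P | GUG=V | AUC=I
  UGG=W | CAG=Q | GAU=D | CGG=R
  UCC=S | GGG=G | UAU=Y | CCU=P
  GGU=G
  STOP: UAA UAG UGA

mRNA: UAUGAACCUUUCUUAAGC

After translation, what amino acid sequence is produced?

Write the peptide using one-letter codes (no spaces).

start AUG at pos 1
pos 1: AUG -> M; peptide=M
pos 4: AAC -> N; peptide=MN
pos 7: CUU -> L; peptide=MNL
pos 10: UCU -> S; peptide=MNLS
pos 13: UAA -> STOP

Answer: MNLS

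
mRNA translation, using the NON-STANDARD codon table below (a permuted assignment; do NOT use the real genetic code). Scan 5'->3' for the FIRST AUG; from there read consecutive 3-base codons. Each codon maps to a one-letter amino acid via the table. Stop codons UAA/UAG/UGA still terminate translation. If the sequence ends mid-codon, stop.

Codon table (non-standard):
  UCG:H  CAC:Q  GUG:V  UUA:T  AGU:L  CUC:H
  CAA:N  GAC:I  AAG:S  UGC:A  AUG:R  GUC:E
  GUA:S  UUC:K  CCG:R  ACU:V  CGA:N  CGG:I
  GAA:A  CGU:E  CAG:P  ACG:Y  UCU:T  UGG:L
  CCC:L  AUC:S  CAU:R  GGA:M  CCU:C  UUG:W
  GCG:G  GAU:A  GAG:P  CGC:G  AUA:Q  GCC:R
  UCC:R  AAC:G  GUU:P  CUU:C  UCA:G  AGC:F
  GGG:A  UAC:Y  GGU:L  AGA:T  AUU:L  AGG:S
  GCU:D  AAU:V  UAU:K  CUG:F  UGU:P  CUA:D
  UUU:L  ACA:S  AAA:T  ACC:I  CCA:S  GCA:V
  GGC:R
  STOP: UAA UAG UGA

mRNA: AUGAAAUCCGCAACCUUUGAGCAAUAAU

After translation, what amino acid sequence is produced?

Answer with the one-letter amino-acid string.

Answer: RTRVILPN

Derivation:
start AUG at pos 0
pos 0: AUG -> R; peptide=R
pos 3: AAA -> T; peptide=RT
pos 6: UCC -> R; peptide=RTR
pos 9: GCA -> V; peptide=RTRV
pos 12: ACC -> I; peptide=RTRVI
pos 15: UUU -> L; peptide=RTRVIL
pos 18: GAG -> P; peptide=RTRVILP
pos 21: CAA -> N; peptide=RTRVILPN
pos 24: UAA -> STOP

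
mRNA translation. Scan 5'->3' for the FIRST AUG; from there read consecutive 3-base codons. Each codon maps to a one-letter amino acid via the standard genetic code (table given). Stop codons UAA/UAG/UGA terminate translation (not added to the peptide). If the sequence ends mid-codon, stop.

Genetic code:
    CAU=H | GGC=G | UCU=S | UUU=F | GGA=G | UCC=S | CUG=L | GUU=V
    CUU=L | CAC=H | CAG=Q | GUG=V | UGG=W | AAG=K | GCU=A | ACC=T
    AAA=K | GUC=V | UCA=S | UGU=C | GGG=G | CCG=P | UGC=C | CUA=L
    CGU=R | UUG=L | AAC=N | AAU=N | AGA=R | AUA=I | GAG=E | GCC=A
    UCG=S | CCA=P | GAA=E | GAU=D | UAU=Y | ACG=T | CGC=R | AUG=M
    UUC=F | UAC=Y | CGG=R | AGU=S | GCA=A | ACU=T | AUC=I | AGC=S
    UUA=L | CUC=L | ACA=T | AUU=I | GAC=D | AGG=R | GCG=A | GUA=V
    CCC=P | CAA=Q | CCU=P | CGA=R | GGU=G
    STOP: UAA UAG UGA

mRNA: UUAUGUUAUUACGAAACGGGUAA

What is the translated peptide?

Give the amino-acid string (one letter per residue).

Answer: MLLRNG

Derivation:
start AUG at pos 2
pos 2: AUG -> M; peptide=M
pos 5: UUA -> L; peptide=ML
pos 8: UUA -> L; peptide=MLL
pos 11: CGA -> R; peptide=MLLR
pos 14: AAC -> N; peptide=MLLRN
pos 17: GGG -> G; peptide=MLLRNG
pos 20: UAA -> STOP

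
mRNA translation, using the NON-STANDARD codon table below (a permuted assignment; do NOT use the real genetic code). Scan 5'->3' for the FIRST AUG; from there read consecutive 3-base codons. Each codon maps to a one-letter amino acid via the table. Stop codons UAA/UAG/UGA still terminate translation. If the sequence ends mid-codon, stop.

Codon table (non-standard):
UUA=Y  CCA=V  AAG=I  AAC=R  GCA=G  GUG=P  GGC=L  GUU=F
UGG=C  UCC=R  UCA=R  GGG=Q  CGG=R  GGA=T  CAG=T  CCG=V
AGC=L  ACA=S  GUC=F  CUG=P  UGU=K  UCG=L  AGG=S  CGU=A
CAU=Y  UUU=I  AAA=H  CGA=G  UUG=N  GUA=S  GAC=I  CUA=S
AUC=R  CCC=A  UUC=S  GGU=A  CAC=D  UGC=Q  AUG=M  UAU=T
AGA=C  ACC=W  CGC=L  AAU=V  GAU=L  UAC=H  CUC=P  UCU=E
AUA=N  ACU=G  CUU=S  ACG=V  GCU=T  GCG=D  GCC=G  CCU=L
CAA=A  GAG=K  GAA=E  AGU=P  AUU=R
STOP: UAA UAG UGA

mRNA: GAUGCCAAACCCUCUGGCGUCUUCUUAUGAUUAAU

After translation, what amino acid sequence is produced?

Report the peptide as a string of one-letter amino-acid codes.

start AUG at pos 1
pos 1: AUG -> M; peptide=M
pos 4: CCA -> V; peptide=MV
pos 7: AAC -> R; peptide=MVR
pos 10: CCU -> L; peptide=MVRL
pos 13: CUG -> P; peptide=MVRLP
pos 16: GCG -> D; peptide=MVRLPD
pos 19: UCU -> E; peptide=MVRLPDE
pos 22: UCU -> E; peptide=MVRLPDEE
pos 25: UAU -> T; peptide=MVRLPDEET
pos 28: GAU -> L; peptide=MVRLPDEETL
pos 31: UAA -> STOP

Answer: MVRLPDEETL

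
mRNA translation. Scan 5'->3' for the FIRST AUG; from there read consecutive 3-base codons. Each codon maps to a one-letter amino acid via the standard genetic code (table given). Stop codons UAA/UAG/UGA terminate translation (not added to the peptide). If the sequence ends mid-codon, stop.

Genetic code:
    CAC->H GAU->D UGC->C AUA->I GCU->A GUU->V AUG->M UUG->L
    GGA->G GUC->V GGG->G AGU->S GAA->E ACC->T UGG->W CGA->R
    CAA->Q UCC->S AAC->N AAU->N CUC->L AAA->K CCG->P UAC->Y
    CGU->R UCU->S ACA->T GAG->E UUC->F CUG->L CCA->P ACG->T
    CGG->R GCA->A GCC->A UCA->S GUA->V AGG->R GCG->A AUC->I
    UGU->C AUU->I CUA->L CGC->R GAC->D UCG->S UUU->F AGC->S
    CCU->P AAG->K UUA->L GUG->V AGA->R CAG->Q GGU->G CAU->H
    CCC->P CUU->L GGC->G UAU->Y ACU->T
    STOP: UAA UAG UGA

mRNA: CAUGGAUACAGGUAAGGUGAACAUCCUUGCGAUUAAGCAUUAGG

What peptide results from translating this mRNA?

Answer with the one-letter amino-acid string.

Answer: MDTGKVNILAIKH

Derivation:
start AUG at pos 1
pos 1: AUG -> M; peptide=M
pos 4: GAU -> D; peptide=MD
pos 7: ACA -> T; peptide=MDT
pos 10: GGU -> G; peptide=MDTG
pos 13: AAG -> K; peptide=MDTGK
pos 16: GUG -> V; peptide=MDTGKV
pos 19: AAC -> N; peptide=MDTGKVN
pos 22: AUC -> I; peptide=MDTGKVNI
pos 25: CUU -> L; peptide=MDTGKVNIL
pos 28: GCG -> A; peptide=MDTGKVNILA
pos 31: AUU -> I; peptide=MDTGKVNILAI
pos 34: AAG -> K; peptide=MDTGKVNILAIK
pos 37: CAU -> H; peptide=MDTGKVNILAIKH
pos 40: UAG -> STOP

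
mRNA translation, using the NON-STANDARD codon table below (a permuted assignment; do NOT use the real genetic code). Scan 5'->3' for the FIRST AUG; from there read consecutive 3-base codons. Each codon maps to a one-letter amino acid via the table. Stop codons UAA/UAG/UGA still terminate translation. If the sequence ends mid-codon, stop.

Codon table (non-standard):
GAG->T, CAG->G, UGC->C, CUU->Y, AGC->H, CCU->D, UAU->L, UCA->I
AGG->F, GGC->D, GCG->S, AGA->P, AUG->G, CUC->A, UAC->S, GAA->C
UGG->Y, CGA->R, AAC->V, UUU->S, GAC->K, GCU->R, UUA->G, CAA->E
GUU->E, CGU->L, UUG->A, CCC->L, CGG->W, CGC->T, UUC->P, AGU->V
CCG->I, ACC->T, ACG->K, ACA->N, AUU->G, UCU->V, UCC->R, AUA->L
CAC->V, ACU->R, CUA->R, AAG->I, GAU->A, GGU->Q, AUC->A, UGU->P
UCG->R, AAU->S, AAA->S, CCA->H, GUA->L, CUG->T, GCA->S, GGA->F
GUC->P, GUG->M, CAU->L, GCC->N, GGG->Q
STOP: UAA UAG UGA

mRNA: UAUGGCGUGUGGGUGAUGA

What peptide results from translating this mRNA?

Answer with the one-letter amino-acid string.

start AUG at pos 1
pos 1: AUG -> G; peptide=G
pos 4: GCG -> S; peptide=GS
pos 7: UGU -> P; peptide=GSP
pos 10: GGG -> Q; peptide=GSPQ
pos 13: UGA -> STOP

Answer: GSPQ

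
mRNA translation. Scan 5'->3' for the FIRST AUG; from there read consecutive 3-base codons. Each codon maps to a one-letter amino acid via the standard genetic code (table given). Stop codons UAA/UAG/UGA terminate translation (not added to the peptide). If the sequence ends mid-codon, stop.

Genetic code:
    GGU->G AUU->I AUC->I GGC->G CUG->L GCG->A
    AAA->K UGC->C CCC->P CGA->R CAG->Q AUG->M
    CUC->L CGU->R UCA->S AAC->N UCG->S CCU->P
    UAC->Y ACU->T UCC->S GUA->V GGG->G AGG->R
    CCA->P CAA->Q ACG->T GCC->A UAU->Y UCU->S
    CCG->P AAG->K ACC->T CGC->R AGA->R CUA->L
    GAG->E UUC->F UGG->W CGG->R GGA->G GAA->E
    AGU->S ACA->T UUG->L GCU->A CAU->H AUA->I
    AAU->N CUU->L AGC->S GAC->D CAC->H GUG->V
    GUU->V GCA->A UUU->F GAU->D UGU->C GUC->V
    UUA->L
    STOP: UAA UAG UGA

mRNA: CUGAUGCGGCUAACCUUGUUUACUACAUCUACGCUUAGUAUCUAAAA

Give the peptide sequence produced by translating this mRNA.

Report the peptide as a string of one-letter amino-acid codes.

start AUG at pos 3
pos 3: AUG -> M; peptide=M
pos 6: CGG -> R; peptide=MR
pos 9: CUA -> L; peptide=MRL
pos 12: ACC -> T; peptide=MRLT
pos 15: UUG -> L; peptide=MRLTL
pos 18: UUU -> F; peptide=MRLTLF
pos 21: ACU -> T; peptide=MRLTLFT
pos 24: ACA -> T; peptide=MRLTLFTT
pos 27: UCU -> S; peptide=MRLTLFTTS
pos 30: ACG -> T; peptide=MRLTLFTTST
pos 33: CUU -> L; peptide=MRLTLFTTSTL
pos 36: AGU -> S; peptide=MRLTLFTTSTLS
pos 39: AUC -> I; peptide=MRLTLFTTSTLSI
pos 42: UAA -> STOP

Answer: MRLTLFTTSTLSI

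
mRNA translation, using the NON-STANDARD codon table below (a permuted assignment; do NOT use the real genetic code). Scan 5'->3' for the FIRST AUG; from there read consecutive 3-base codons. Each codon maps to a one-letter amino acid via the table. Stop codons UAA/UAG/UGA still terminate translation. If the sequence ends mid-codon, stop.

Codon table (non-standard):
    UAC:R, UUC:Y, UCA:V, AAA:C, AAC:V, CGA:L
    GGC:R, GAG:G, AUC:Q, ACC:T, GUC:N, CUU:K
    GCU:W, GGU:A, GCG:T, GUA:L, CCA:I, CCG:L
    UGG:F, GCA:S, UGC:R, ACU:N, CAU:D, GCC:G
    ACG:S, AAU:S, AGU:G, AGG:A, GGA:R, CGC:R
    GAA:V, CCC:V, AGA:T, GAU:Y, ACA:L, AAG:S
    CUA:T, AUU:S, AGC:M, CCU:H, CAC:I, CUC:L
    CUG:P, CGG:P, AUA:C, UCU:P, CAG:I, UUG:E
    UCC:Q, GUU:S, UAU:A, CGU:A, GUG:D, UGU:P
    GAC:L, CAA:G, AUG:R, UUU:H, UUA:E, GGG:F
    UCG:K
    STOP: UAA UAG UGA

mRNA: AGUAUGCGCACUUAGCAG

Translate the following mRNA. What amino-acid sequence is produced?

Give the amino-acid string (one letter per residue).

Answer: RRN

Derivation:
start AUG at pos 3
pos 3: AUG -> R; peptide=R
pos 6: CGC -> R; peptide=RR
pos 9: ACU -> N; peptide=RRN
pos 12: UAG -> STOP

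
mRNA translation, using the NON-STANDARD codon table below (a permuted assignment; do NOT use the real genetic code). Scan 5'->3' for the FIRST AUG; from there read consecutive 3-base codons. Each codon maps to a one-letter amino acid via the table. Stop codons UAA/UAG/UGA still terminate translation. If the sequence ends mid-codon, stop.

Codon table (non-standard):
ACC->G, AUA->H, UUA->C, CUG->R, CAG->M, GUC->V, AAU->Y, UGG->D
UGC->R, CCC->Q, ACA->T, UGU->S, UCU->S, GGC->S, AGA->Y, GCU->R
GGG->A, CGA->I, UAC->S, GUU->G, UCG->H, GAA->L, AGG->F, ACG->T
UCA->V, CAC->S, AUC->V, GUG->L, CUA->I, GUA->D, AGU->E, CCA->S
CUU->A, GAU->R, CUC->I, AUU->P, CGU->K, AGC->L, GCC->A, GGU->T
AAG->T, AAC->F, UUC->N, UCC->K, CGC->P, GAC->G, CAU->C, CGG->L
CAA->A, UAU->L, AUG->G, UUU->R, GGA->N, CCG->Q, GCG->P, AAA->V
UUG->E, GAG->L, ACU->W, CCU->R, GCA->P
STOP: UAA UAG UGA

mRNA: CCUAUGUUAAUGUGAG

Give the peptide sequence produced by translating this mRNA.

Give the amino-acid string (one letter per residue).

Answer: GCG

Derivation:
start AUG at pos 3
pos 3: AUG -> G; peptide=G
pos 6: UUA -> C; peptide=GC
pos 9: AUG -> G; peptide=GCG
pos 12: UGA -> STOP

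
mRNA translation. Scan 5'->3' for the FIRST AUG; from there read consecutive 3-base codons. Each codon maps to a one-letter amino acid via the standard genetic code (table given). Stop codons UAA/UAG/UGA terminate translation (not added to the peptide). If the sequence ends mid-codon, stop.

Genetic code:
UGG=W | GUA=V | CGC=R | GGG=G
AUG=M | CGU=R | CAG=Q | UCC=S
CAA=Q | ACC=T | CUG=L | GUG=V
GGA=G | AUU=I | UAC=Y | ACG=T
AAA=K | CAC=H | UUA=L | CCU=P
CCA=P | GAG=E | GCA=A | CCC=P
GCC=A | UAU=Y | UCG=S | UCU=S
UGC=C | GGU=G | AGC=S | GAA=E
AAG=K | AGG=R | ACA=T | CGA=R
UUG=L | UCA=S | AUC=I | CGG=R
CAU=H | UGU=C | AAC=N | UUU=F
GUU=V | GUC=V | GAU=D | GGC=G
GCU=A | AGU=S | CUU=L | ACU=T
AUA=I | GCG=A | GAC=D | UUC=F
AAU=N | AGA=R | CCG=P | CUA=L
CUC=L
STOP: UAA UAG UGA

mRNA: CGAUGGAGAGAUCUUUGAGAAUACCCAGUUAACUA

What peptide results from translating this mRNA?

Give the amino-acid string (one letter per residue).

Answer: MERSLRIPS

Derivation:
start AUG at pos 2
pos 2: AUG -> M; peptide=M
pos 5: GAG -> E; peptide=ME
pos 8: AGA -> R; peptide=MER
pos 11: UCU -> S; peptide=MERS
pos 14: UUG -> L; peptide=MERSL
pos 17: AGA -> R; peptide=MERSLR
pos 20: AUA -> I; peptide=MERSLRI
pos 23: CCC -> P; peptide=MERSLRIP
pos 26: AGU -> S; peptide=MERSLRIPS
pos 29: UAA -> STOP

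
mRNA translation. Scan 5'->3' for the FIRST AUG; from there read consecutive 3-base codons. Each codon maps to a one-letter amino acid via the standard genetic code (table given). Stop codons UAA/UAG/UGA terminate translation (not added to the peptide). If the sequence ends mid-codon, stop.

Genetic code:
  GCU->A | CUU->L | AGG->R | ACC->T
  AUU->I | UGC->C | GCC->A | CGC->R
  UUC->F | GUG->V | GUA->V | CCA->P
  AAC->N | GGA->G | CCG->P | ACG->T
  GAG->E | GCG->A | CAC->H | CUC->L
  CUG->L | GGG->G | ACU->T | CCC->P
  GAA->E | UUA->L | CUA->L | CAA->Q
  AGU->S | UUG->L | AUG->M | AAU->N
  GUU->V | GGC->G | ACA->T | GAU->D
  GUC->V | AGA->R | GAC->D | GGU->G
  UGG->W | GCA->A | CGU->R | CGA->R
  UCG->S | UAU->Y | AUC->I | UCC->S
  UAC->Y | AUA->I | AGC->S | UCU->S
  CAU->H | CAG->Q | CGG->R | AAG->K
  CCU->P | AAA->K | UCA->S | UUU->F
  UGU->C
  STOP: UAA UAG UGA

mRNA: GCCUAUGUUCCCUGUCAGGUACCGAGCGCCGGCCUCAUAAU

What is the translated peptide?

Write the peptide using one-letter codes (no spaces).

Answer: MFPVRYRAPAS

Derivation:
start AUG at pos 4
pos 4: AUG -> M; peptide=M
pos 7: UUC -> F; peptide=MF
pos 10: CCU -> P; peptide=MFP
pos 13: GUC -> V; peptide=MFPV
pos 16: AGG -> R; peptide=MFPVR
pos 19: UAC -> Y; peptide=MFPVRY
pos 22: CGA -> R; peptide=MFPVRYR
pos 25: GCG -> A; peptide=MFPVRYRA
pos 28: CCG -> P; peptide=MFPVRYRAP
pos 31: GCC -> A; peptide=MFPVRYRAPA
pos 34: UCA -> S; peptide=MFPVRYRAPAS
pos 37: UAA -> STOP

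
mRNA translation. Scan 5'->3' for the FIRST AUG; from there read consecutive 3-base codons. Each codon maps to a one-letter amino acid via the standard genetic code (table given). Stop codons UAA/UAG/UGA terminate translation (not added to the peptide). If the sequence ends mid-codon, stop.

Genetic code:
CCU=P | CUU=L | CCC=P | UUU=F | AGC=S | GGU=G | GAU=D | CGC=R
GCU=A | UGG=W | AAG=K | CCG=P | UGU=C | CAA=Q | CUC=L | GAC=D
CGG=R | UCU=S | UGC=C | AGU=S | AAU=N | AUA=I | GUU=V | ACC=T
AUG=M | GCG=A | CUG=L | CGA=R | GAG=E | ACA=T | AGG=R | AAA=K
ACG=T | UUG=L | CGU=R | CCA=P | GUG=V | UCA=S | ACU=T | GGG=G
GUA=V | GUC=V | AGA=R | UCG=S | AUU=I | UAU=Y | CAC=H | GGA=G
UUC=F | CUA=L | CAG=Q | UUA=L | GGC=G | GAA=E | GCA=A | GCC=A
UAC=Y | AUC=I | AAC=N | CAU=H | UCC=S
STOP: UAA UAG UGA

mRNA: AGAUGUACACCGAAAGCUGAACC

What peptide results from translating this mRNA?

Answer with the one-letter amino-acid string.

Answer: MYTES

Derivation:
start AUG at pos 2
pos 2: AUG -> M; peptide=M
pos 5: UAC -> Y; peptide=MY
pos 8: ACC -> T; peptide=MYT
pos 11: GAA -> E; peptide=MYTE
pos 14: AGC -> S; peptide=MYTES
pos 17: UGA -> STOP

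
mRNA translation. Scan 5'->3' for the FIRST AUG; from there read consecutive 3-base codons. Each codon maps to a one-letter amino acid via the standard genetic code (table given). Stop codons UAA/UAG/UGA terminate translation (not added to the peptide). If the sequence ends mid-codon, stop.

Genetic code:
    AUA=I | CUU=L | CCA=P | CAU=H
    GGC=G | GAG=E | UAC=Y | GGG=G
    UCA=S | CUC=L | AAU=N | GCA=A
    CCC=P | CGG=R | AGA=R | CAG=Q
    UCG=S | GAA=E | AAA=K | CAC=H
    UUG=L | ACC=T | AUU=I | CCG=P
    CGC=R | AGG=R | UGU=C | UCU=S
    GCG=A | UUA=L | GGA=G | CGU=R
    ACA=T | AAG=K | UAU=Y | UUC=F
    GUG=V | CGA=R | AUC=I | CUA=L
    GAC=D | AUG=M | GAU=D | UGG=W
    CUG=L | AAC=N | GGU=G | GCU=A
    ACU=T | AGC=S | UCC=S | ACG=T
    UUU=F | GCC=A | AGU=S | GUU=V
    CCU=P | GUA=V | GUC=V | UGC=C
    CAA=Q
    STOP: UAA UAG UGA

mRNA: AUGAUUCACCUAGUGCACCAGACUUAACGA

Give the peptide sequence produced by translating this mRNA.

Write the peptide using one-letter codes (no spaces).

Answer: MIHLVHQT

Derivation:
start AUG at pos 0
pos 0: AUG -> M; peptide=M
pos 3: AUU -> I; peptide=MI
pos 6: CAC -> H; peptide=MIH
pos 9: CUA -> L; peptide=MIHL
pos 12: GUG -> V; peptide=MIHLV
pos 15: CAC -> H; peptide=MIHLVH
pos 18: CAG -> Q; peptide=MIHLVHQ
pos 21: ACU -> T; peptide=MIHLVHQT
pos 24: UAA -> STOP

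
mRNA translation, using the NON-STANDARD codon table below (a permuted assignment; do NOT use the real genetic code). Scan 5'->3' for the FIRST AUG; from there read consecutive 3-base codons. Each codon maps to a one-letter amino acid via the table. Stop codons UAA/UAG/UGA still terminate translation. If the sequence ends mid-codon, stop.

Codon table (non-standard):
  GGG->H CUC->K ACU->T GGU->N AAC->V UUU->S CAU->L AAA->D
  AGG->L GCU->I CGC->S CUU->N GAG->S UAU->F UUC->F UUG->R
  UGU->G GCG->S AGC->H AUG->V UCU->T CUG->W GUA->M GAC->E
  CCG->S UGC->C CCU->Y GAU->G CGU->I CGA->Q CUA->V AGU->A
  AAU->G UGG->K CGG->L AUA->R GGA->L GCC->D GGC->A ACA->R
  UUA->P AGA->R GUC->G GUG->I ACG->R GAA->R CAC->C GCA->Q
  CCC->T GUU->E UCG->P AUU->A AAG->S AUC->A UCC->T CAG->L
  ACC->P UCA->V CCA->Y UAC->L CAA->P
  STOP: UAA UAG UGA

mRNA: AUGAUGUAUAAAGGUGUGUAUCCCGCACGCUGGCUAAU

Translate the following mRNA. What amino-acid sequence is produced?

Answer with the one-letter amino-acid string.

start AUG at pos 0
pos 0: AUG -> V; peptide=V
pos 3: AUG -> V; peptide=VV
pos 6: UAU -> F; peptide=VVF
pos 9: AAA -> D; peptide=VVFD
pos 12: GGU -> N; peptide=VVFDN
pos 15: GUG -> I; peptide=VVFDNI
pos 18: UAU -> F; peptide=VVFDNIF
pos 21: CCC -> T; peptide=VVFDNIFT
pos 24: GCA -> Q; peptide=VVFDNIFTQ
pos 27: CGC -> S; peptide=VVFDNIFTQS
pos 30: UGG -> K; peptide=VVFDNIFTQSK
pos 33: CUA -> V; peptide=VVFDNIFTQSKV
pos 36: only 2 nt remain (<3), stop (end of mRNA)

Answer: VVFDNIFTQSKV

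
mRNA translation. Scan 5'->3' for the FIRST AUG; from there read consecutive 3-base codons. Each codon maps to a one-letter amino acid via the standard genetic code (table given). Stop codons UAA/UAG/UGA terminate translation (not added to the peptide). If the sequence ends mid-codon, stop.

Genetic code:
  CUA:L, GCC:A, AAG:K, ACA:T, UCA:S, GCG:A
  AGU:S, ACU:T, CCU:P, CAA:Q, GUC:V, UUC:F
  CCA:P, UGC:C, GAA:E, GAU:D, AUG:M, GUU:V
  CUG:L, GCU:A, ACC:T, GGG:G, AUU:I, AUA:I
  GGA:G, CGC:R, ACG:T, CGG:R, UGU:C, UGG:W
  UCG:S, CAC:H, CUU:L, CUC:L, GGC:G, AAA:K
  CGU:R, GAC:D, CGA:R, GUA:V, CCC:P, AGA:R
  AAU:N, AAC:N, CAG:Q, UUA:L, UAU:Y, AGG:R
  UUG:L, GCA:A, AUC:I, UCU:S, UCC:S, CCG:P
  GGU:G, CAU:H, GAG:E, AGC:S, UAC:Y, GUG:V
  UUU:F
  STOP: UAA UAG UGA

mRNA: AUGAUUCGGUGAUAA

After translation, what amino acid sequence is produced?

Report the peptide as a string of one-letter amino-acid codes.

start AUG at pos 0
pos 0: AUG -> M; peptide=M
pos 3: AUU -> I; peptide=MI
pos 6: CGG -> R; peptide=MIR
pos 9: UGA -> STOP

Answer: MIR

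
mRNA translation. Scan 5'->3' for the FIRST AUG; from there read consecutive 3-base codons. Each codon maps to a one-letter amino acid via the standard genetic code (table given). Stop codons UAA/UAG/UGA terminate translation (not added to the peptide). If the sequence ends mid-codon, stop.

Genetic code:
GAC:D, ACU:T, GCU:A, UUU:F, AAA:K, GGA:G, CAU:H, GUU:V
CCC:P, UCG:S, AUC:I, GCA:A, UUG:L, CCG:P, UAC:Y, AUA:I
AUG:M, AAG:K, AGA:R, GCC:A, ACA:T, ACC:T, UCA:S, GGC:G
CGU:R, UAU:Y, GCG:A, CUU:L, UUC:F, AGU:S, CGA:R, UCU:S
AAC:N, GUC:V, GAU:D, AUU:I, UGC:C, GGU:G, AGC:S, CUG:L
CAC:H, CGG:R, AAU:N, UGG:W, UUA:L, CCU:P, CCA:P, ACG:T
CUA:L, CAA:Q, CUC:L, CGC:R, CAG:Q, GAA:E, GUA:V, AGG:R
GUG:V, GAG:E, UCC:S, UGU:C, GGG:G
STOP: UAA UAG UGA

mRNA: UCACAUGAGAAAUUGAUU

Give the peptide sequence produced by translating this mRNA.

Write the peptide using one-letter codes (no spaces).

Answer: MRN

Derivation:
start AUG at pos 4
pos 4: AUG -> M; peptide=M
pos 7: AGA -> R; peptide=MR
pos 10: AAU -> N; peptide=MRN
pos 13: UGA -> STOP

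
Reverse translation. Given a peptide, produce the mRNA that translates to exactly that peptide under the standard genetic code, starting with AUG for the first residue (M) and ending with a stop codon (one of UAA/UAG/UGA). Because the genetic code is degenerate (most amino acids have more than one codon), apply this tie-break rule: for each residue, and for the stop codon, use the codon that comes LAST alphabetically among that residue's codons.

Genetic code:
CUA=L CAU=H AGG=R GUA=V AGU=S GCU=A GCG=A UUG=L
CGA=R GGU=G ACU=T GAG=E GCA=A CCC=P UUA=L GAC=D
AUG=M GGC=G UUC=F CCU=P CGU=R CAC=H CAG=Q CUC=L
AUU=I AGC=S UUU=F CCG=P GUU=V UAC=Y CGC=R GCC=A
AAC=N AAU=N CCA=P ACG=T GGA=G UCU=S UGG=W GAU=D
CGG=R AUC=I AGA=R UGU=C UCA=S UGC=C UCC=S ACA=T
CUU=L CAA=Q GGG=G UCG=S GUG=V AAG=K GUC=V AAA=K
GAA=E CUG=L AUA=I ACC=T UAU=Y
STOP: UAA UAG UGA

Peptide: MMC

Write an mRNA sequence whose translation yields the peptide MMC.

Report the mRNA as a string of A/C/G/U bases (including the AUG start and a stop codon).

Answer: mRNA: AUGAUGUGUUGA

Derivation:
residue 1: M -> AUG (start codon)
residue 2: M -> AUG (only codon)
residue 3: C codons sorted = UGC,UGU -> pick last = UGU
terminator: stop codons sorted = UAA,UAG,UGA -> pick last = UGA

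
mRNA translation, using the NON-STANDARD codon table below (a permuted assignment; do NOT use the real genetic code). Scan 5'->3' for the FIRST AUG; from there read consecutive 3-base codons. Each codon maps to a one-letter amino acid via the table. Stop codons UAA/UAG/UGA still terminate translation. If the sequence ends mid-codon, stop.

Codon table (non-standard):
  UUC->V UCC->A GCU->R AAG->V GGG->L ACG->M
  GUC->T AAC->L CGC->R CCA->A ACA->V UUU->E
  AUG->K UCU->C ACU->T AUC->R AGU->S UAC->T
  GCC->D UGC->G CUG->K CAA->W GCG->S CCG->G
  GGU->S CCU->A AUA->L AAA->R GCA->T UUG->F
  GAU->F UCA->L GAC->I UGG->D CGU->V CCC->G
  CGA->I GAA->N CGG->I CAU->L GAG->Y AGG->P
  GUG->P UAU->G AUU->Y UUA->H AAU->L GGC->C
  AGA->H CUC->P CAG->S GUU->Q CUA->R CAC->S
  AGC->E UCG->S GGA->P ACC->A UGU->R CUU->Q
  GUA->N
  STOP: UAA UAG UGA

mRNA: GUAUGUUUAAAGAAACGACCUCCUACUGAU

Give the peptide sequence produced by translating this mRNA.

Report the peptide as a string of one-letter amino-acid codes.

start AUG at pos 2
pos 2: AUG -> K; peptide=K
pos 5: UUU -> E; peptide=KE
pos 8: AAA -> R; peptide=KER
pos 11: GAA -> N; peptide=KERN
pos 14: ACG -> M; peptide=KERNM
pos 17: ACC -> A; peptide=KERNMA
pos 20: UCC -> A; peptide=KERNMAA
pos 23: UAC -> T; peptide=KERNMAAT
pos 26: UGA -> STOP

Answer: KERNMAAT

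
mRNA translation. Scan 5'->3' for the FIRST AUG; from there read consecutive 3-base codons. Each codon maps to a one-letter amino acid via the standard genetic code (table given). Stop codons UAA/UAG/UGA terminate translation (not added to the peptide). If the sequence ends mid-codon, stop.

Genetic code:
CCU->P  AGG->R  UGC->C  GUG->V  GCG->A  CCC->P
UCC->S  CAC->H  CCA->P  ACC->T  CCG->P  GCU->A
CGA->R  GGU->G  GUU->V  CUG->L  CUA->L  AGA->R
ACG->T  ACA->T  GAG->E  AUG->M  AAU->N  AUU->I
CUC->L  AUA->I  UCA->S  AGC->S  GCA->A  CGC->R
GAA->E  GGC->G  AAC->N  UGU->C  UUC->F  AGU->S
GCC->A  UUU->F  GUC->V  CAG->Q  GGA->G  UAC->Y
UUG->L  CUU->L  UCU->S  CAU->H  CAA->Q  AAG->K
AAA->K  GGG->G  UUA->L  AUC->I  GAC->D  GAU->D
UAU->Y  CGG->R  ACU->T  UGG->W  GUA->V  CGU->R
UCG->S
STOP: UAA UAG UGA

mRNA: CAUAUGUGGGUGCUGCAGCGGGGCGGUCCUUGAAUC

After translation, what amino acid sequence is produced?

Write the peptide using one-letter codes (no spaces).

start AUG at pos 3
pos 3: AUG -> M; peptide=M
pos 6: UGG -> W; peptide=MW
pos 9: GUG -> V; peptide=MWV
pos 12: CUG -> L; peptide=MWVL
pos 15: CAG -> Q; peptide=MWVLQ
pos 18: CGG -> R; peptide=MWVLQR
pos 21: GGC -> G; peptide=MWVLQRG
pos 24: GGU -> G; peptide=MWVLQRGG
pos 27: CCU -> P; peptide=MWVLQRGGP
pos 30: UGA -> STOP

Answer: MWVLQRGGP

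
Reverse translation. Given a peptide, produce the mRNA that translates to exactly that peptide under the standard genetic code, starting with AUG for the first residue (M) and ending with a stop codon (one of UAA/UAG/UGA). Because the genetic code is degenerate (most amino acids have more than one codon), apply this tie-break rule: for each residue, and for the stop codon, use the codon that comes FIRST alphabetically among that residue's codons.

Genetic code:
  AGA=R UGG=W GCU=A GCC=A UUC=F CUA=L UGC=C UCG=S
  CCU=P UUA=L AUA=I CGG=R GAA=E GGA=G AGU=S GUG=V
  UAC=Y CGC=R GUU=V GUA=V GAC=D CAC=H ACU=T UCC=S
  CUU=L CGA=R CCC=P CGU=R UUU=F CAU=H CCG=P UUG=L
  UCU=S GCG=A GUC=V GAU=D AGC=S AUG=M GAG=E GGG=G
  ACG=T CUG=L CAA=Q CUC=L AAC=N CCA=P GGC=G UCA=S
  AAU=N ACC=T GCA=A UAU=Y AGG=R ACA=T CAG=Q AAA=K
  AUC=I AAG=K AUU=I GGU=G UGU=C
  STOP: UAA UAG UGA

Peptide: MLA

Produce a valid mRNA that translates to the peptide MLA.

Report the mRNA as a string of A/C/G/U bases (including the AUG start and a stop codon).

Answer: mRNA: AUGCUAGCAUAA

Derivation:
residue 1: M -> AUG (start codon)
residue 2: L codons sorted = CUA,CUC,CUG,CUU,UUA,UUG -> pick first = CUA
residue 3: A codons sorted = GCA,GCC,GCG,GCU -> pick first = GCA
terminator: stop codons sorted = UAA,UAG,UGA -> pick first = UAA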